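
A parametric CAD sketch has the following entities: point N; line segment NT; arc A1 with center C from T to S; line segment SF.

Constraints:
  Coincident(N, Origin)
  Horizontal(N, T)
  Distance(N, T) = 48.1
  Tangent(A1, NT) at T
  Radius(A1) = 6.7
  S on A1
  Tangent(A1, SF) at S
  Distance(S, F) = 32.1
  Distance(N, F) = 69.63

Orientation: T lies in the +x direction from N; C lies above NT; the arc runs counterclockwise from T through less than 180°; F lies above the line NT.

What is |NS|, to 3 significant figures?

55.1

N is at the origin; NT is horizontal with |NT| = 48.1 and T on the +x side, so T = (48.1, 0.00). A1 meets NT tangentially, so CT is at right angles to NT, so C = T + (0, 6.7) = (48.1, 6.70). Since CS ⟂ SF (tangency), |CF| = √(6.7² + 32.1²) = 32.8 regardless of where S sits on A1. So F lies on both circle(N, 69.63) and circle(C, 32.8); the above-NT intersection is F = (58.5, 37.8). S is the foot of the tangent from F: S = (54.8, 5.92).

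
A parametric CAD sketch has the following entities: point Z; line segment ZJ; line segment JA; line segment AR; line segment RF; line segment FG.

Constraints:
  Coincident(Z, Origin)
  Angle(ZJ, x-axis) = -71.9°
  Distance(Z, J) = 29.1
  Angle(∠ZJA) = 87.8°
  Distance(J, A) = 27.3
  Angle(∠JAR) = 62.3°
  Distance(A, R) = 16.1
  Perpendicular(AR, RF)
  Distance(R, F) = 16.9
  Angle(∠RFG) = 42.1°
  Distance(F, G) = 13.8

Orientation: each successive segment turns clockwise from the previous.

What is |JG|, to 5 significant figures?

18.459

Z is at the origin; ZJ runs at -71.9° with length 29.1, so J = (9.0407, -27.660). ∠ZJA = 87.8° gives JA at -164.10° from the x-axis; with |JA| = 27.3, A = (-17.215, -35.139). ∠JAR = 62.3° gives AR at 78.200° from the x-axis; with |AR| = 16.1, R = (-13.922, -19.379). AR ⟂ RF, so RF runs at -11.800°; with |RF| = 16.9, F = (2.6204, -22.835). ∠RFG = 42.1° gives FG at -149.70° from the x-axis; with |FG| = 13.8, G = (-9.2945, -29.798). Then |JG| = |G − J| = 18.459.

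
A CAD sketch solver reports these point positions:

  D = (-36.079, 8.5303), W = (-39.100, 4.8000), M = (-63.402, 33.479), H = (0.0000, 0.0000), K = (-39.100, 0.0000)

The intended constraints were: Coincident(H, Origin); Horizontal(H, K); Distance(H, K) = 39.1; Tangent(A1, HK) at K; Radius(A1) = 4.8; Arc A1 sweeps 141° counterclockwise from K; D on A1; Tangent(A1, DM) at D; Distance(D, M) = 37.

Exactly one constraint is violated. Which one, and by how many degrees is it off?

Tangent(A1, DM) at D — off by 3.40°.

H = (0.00, 0.00) ✓; H.y = 0.00, K.y = 0.00 ✓; |HK| = 39.10 ✓; ∠(WK, KH) = 90.00° ✓; |WK| = 4.800 ✓; bearing(W→D) − bearing(W→K) = 141.0° ✓; |WD| = 4.800 ✓; ∠(WD, DM) = 93.40° ✗; |DM| = 37.00 ✓.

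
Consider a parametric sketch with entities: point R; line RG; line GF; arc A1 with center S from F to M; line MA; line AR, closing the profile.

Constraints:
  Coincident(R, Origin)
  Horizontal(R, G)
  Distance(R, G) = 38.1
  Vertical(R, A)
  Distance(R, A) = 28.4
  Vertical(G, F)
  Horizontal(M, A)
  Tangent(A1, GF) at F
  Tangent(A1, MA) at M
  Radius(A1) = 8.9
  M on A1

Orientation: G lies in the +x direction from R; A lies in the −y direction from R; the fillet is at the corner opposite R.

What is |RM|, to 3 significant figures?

40.7

The virtual corner opposite R is at (38.1, -28.4). Tangency of A1 to GF means the radius SF is perpendicular to GF and tangency of A1 to MA means the radius SM is perpendicular to MA, with radius 8.9, so the center S sits 8.9 in from both sides at S = (29.2, -19.5). That places the tangent points at F = (38.1, -19.5) on GF and M = (29.2, -28.4) on MA. Then |RM| = |M − R| = 40.7.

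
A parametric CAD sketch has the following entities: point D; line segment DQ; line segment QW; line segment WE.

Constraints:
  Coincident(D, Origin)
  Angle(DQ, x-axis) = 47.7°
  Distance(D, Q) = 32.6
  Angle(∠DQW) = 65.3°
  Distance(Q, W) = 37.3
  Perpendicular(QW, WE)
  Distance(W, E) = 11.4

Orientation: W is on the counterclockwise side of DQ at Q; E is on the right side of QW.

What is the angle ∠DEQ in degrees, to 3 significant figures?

43.0°

∠DQW = 65.3°, so QW runs at 47.7° + (180° − 65.3°) = 162° from the x-axis; with |QW| = 37.3, W = Q + 37.3·(cos 162°, sin 162°) = (-13.6, 35.4). The perpendicularity gives WE at right angles to QW; with |WE| = 11.4 on the right of QW, E = W + 11.4·(0.302, 0.953) = (-10.2, 46.3). Then cos ∠DEQ = ED·EQ / (|ED||EQ|), giving 43.0°.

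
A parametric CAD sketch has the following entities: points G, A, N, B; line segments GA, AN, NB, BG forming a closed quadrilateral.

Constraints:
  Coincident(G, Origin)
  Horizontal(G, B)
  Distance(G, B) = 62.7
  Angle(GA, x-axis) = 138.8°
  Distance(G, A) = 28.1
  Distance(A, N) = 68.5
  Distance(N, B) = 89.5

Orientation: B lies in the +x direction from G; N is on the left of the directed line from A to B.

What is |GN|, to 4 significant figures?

77.83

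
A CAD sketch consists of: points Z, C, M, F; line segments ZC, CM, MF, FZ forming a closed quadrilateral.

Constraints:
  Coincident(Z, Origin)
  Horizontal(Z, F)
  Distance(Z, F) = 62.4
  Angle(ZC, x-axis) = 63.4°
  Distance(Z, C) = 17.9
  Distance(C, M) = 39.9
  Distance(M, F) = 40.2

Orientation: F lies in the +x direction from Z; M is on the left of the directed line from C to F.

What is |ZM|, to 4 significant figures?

55.57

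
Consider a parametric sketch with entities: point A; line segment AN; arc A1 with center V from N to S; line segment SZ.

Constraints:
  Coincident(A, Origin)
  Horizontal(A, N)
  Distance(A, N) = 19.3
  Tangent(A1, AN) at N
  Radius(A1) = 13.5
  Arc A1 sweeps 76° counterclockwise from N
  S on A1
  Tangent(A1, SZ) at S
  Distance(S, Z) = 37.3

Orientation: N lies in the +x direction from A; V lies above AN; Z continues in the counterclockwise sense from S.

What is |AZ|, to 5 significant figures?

62.219

On A1, N sits at bearing -90° from V; a 76° counterclockwise sweep puts S at bearing -14°, so S = V + 13.5·(cos -14°, sin -14°) = (32.399, 10.234). Since A1 is tangent to SZ there, VS ⟂ SZ, so SZ runs along (−sin -14°, cos -14°); with |SZ| = 37.3, Z = (41.423, 46.426). Then |AZ| = |Z − A| = 62.219.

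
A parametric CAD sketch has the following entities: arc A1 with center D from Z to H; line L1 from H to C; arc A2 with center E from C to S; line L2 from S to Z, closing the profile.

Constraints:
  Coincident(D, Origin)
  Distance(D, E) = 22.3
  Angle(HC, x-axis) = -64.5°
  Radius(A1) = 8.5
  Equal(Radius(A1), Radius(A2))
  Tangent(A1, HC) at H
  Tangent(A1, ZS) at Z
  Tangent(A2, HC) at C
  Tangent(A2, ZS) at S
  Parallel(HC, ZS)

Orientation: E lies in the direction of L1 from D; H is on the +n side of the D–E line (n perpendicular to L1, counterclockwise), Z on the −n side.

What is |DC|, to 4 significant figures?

23.87

The slot axis is L1's direction at -64.5°, so u = (cos -64.5°, sin -64.5°) = (0.4305, -0.9026) and n = (−sin -64.5°, cos -64.5°) = (0.9026, 0.4305). D is at the origin and E lies 22.3 along u from D, so E = 22.3·u = (9.600, -20.13). Tangency of A1 to both parallel lines with radius 8.5 puts H and Z at D ± 8.5·n: H = (7.672, 3.659), Z = (-7.672, -3.659). Equal radii place C and S the same way about E: C = E + 8.5·n = (17.27, -16.47), S = E − 8.5·n = (1.928, -23.79). Then |DC| = |C − D| = 23.87.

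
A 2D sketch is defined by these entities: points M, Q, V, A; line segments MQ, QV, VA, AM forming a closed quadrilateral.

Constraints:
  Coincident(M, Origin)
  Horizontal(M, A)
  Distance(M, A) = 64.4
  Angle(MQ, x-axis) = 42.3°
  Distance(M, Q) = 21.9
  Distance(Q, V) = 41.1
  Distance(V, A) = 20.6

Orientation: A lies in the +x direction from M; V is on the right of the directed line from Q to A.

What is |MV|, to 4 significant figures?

49.00

M is at the origin; MA is horizontal with |MA| = 64.4 and A in +x, so A = (64.4, 0). MQ runs at 42.3° with |MQ| = 21.9, so Q = (16.20, 14.74). V is determined by |QV| = 41.1 and |VA| = 20.6 together: it lies at the intersection of circle(Q, 41.1) and circle(A, 20.6). With |QA| = 50.41, the foot of the radical line on QA is 37.75 from Q and the perpendicular offset is √(41.1² − 37.75²) = 16.25. Taking the right-of-QA solution: V = (47.54, -11.84).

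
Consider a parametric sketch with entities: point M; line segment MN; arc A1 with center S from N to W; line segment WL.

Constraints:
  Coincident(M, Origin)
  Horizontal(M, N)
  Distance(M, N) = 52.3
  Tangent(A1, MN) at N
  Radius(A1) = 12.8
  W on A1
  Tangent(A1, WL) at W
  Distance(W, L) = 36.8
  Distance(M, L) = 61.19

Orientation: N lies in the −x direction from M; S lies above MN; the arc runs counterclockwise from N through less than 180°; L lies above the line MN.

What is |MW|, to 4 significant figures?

41.30

M is at the origin; MN is horizontal with |MN| = 52.3 and N on the −x side, so N = (-52.30, 0.000). A1 meets MN tangentially, so SN is at right angles to MN, so S = N + (0, 12.8) = (-52.30, 12.80). Since SW ⟂ WL (tangency), |SL| = √(12.8² + 36.8²) = 38.96 regardless of where W sits on A1. So L lies on both circle(M, 61.19) and circle(S, 38.96); the above-MN intersection is L = (-37.09, 48.67). W is the foot of the tangent from L: W = (-39.53, 11.95).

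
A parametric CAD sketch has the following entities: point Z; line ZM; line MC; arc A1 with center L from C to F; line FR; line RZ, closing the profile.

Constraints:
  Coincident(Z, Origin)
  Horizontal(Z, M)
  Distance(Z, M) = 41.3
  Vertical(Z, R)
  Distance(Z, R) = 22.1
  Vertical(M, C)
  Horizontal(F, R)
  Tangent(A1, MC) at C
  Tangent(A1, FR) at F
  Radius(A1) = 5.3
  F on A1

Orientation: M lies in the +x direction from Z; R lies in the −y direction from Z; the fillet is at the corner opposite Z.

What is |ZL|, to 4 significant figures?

39.73

Z is at the origin; Z and M share the same y with |ZM| = 41.3 and M on the +x side, so M = (41.30, 0.000). Z and R share the same x with |ZR| = 22.1 and R on the −y side, so R = (0.000, -22.10). The virtual corner opposite Z is at (41.30, -22.10). A1 meets MC tangentially, so LC is at right angles to MC and the tangent condition forces LF to be normal to FR, with radius 5.3, so the center L sits 5.3 in from both sides at L = (36.00, -16.80). Then |ZL| = |L − Z| = 39.73.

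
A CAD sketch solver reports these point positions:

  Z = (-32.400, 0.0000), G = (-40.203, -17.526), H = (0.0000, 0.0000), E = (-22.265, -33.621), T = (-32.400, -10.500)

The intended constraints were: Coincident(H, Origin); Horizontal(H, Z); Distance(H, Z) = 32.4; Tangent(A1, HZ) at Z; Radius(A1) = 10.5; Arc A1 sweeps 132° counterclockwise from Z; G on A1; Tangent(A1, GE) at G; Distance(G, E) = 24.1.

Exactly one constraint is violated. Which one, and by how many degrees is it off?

Tangent(A1, GE) at G — off by 6.10°.

H = (0.00, 0.00) ✓; H.y = 0.00, Z.y = 0.00 ✓; |HZ| = 32.40 ✓; ∠(TZ, ZH) = 90.00° ✓; |TZ| = 10.50 ✓; bearing(T→G) − bearing(T→Z) = 132.0° ✓; |TG| = 10.50 ✓; ∠(TG, GE) = 83.90° ✗; |GE| = 24.10 ✓.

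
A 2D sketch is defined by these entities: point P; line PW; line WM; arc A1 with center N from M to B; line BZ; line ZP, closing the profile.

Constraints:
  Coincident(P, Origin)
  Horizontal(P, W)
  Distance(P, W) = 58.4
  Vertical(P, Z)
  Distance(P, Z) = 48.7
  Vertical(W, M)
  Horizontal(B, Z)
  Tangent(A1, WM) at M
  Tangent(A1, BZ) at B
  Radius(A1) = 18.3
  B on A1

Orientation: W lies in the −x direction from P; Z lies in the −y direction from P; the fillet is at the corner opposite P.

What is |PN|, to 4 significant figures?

50.32

PZ is vertical with |PZ| = 48.7 and Z on the −y side, so Z = (0.000, -48.70). The virtual corner opposite P is at (-58.40, -48.70). Tangency of A1 to WM means the radius NM is perpendicular to WM and tangency of A1 to BZ means the radius NB is perpendicular to BZ, with radius 18.3, so the center N sits 18.3 in from both sides at N = (-40.10, -30.40). Then |PN| = |N − P| = 50.32.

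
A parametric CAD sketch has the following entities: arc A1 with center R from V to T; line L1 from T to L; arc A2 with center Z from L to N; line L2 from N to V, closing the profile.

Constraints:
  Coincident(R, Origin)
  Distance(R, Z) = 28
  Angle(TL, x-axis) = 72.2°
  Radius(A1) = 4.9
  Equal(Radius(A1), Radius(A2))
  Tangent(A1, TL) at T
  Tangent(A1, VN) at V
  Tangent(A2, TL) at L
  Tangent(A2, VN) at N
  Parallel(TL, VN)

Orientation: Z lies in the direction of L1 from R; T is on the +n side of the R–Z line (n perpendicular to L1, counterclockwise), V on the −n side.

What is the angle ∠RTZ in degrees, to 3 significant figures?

80.1°

R is at the origin and Z lies 28.0 along u from R, so Z = 28.0·u = (8.56, 26.7). Tangency of A1 to both parallel lines with radius 4.9 puts T and V at R ± 4.9·n: T = (-4.67, 1.50), V = (4.67, -1.50). Then cos ∠RTZ = TR·TZ / (|TR||TZ|), giving 80.1°.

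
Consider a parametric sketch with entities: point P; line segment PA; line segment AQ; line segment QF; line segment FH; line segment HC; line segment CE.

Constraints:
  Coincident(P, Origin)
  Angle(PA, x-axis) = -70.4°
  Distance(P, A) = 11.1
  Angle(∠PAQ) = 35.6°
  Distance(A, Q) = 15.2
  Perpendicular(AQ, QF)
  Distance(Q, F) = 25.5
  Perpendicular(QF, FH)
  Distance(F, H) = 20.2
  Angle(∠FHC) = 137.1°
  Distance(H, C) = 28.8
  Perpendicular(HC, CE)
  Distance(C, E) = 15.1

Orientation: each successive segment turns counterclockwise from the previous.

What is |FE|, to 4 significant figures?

43.62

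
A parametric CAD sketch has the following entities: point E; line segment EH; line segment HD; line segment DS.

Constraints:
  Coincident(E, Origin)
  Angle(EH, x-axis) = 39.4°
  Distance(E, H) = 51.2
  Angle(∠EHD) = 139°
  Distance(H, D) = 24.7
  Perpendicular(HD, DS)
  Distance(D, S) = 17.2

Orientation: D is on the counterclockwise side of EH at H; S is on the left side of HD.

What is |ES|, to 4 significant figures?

65.43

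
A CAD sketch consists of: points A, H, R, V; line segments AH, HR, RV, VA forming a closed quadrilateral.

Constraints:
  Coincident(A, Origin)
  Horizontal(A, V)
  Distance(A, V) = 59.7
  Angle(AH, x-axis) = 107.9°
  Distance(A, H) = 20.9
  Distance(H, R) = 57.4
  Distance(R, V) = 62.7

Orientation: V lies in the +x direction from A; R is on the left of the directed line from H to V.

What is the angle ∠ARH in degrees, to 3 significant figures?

16.2°

Checks: |HR| = 57.40 ✓; |RV| = 62.70 ✓.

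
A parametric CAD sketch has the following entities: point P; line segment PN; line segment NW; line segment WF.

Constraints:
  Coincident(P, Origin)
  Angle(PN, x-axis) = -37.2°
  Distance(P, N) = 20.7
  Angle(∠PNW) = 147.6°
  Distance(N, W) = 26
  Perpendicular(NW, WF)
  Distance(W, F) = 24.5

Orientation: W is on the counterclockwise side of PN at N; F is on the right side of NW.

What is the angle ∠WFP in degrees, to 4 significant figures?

50.70°

P is at the origin; PN runs at -37.2° with length 20.7, so N = 20.7·(cos -37.2°, sin -37.2°) = (16.49, -12.52). ∠PNW = 147.6°, so NW runs at -37.2° + (180° − 147.6°) = -4.800° from the x-axis; with |NW| = 26.0, W = N + 26.0·(cos -4.800°, sin -4.800°) = (42.40, -14.69). NW is perpendicular to WF; with |WF| = 24.5 on the right of NW, F = W + 24.5·(-0.08368, -0.9965) = (40.35, -39.10). Then cos ∠WFP = FW·FP / (|FW||FP|), giving 50.70°.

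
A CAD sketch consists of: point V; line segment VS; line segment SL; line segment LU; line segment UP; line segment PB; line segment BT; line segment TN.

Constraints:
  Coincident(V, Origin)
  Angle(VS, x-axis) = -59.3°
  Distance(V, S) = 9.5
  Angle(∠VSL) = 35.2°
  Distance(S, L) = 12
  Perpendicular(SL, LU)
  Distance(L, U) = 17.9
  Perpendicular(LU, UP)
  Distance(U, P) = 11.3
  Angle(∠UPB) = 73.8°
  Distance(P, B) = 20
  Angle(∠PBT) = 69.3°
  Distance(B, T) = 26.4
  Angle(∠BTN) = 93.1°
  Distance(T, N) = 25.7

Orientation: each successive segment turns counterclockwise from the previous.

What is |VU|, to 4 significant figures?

13.13

V is at the origin; VS runs at -59.3° with length 9.5, so S = (4.850, -8.169). ∠VSL = 35.2° gives SL at 85.50° from the x-axis; with |SL| = 12.0, L = (5.792, 3.794). The perpendicularity gives LU at right angles to SL, so LU runs at 175.5°; with |LU| = 17.9, U = (-12.05, 5.199). Then |VU| = |U − V| = 13.13.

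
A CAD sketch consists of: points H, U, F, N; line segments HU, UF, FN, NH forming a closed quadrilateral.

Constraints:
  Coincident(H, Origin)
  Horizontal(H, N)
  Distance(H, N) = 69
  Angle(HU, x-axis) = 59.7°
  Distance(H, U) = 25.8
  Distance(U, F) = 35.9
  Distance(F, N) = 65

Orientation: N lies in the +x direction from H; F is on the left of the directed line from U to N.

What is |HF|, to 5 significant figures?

61.699

Checks: |UF| = 35.90 ✓; |FN| = 65.00 ✓.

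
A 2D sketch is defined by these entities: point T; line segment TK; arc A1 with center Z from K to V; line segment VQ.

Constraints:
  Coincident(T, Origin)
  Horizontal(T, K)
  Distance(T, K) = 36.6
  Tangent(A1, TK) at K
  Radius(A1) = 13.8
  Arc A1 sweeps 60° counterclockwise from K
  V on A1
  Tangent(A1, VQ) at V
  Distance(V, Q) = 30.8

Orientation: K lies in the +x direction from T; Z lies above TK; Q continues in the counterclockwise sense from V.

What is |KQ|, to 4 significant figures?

43.30

On A1, K sits at bearing -90° from Z; a 60° counterclockwise sweep puts V at bearing -30°, so V = Z + 13.8·(cos -30°, sin -30°) = (48.55, 6.900). Since A1 is tangent to VQ there, ZV ⟂ VQ, so VQ runs along (−sin -30°, cos -30°); with |VQ| = 30.8, Q = (63.95, 33.57). Then |KQ| = |Q − K| = 43.30.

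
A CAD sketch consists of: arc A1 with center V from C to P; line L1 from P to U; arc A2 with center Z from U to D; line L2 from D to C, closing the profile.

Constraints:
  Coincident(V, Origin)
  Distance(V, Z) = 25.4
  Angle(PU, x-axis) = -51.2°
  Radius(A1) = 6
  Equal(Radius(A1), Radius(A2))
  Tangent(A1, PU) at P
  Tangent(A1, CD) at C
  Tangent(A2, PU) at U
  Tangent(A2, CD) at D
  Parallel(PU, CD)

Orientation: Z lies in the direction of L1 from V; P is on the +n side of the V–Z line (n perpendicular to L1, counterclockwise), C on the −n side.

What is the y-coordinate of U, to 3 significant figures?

-16.0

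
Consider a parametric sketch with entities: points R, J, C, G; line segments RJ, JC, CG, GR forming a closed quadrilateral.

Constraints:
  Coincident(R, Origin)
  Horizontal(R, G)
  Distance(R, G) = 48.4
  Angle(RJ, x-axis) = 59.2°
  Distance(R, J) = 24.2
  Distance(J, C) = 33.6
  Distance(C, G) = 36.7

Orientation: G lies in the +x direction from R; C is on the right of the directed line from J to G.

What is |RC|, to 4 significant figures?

18.95

R is at the origin; RG is horizontal with |RG| = 48.4 and G in +x, so G = (48.4, 0). RJ runs at 59.2° with |RJ| = 24.2, so J = (12.39, 20.79). C is determined by |JC| = 33.6 and |CG| = 36.7 together: it lies at the intersection of circle(J, 33.6) and circle(G, 36.7). With |JG| = 41.58, the foot of the radical line on JG is 18.17 from J and the perpendicular offset is √(33.6² − 18.17²) = 28.26. Taking the right-of-JG solution: C = (14.00, -12.77).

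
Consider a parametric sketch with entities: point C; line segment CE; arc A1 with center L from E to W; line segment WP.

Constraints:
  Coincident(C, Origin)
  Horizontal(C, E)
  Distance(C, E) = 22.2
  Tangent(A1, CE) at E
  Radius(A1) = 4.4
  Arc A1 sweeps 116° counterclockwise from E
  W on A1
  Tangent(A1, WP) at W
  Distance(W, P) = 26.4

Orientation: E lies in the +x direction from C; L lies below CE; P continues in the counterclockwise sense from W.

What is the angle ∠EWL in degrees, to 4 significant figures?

32.00°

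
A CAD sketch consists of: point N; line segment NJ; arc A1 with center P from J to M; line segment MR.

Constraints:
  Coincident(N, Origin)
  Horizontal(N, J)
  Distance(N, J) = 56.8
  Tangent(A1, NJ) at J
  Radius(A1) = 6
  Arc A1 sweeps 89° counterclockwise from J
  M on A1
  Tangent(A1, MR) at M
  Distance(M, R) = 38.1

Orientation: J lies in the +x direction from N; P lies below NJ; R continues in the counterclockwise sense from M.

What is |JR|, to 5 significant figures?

44.491

On A1, J sits at bearing 90° from P; an 89° counterclockwise sweep puts M at bearing 179°, so M = P + 6.0·(cos 179°, sin 179°) = (50.801, -5.8953). The tangent condition forces PM to be normal to MR, so MR runs along (−sin 179°, cos 179°); with |MR| = 38.1, R = (50.136, -43.989). Then |JR| = |R − J| = 44.491.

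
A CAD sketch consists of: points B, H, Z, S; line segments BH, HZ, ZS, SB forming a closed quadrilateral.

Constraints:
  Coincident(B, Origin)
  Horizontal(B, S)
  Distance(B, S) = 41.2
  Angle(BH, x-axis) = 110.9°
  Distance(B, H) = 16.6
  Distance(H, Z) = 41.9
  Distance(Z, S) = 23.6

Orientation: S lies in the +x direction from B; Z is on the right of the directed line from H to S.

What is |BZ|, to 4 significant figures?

27.32

B is at the origin; BS is horizontal with |BS| = 41.2 and S in +x, so S = (41.2, 0). BH runs at 110.9° with |BH| = 16.6, so H = (-5.922, 15.51). Z is determined by |HZ| = 41.9 and |ZS| = 23.6 together: it lies at the intersection of circle(H, 41.9) and circle(S, 23.6). With |HS| = 49.61, the foot of the radical line on HS is 36.89 from H and the perpendicular offset is √(41.9² − 36.89²) = 19.88. Taking the right-of-HS solution: Z = (22.90, -14.90).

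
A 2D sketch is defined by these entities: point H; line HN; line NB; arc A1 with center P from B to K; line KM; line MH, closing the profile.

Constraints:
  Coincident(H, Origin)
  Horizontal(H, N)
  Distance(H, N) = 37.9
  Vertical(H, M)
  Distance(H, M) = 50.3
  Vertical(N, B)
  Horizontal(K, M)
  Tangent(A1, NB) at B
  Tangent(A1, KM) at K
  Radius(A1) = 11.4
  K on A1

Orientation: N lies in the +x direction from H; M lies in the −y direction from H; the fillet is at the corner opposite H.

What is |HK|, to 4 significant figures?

56.85

The virtual corner opposite H is at (37.90, -50.30). The tangent condition forces PB to be normal to NB and A1 meets KM tangentially, so PK is at right angles to KM, with radius 11.4, so the center P sits 11.4 in from both sides at P = (26.50, -38.90). That places the tangent points at B = (37.90, -38.90) on NB and K = (26.50, -50.30) on KM. Then |HK| = |K − H| = 56.85.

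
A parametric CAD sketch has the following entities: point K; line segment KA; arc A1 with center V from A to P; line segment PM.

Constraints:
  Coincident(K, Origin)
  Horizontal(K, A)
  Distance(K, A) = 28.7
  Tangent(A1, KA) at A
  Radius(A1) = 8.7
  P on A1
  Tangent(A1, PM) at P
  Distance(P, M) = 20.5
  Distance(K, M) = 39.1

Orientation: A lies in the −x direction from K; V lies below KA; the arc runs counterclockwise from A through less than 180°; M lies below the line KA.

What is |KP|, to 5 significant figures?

38.385

K is at the origin; KA is horizontal with |KA| = 28.7 and A on the −x side, so A = (-28.700, 0.0000). Tangency of A1 to KA means the radius VA is perpendicular to KA, so V = A + (0, -8.7) = (-28.700, -8.7000). Since VP ⟂ PM (tangency), |VM| = √(8.7² + 20.5²) = 22.270 regardless of where P sits on A1. So M lies on both circle(K, 39.1) and circle(V, 22.270); the below-KA intersection is M = (-24.402, -30.551). P is the foot of the tangent from M: P = (-35.902, -13.581).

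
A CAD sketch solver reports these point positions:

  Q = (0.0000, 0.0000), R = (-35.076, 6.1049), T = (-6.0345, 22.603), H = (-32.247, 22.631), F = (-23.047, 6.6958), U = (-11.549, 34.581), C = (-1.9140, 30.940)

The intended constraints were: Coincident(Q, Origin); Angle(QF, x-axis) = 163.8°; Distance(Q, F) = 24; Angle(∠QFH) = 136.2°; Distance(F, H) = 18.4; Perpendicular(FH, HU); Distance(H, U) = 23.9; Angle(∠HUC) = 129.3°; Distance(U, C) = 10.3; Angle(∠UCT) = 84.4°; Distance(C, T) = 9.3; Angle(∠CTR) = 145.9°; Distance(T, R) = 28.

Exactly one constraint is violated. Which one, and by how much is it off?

Distance(T, R) = 28 — off by 5.40.

Q = (0.00, 0.00) ✓; QF at 163.8° ✓; |QF| = 24.00 ✓; ∠QFH = 136.2° ✓; |FH| = 18.40 ✓; ∠(FH, HU) = 90.00° ✓; |HU| = 23.90 ✓; ∠HUC = 129.3° ✓; |UC| = 10.30 ✓; ∠UCT = 84.40° ✓; |CT| = 9.300 ✓; ∠CTR = 145.9° ✓; |TR| = 33.40 ✗.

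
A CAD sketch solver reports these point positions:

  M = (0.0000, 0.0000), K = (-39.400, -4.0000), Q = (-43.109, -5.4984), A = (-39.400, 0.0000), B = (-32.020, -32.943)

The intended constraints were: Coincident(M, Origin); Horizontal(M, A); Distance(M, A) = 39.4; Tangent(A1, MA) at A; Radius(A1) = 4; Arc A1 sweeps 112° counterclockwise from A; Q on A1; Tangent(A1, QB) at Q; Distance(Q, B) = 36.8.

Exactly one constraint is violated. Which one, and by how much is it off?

Distance(Q, B) = 36.8 — off by 7.20.

M = (0.00, 0.00) ✓; M.y = 0.00, A.y = 0.00 ✓; |MA| = 39.40 ✓; ∠(KA, AM) = 90.00° ✓; |KA| = 4.000 ✓; bearing(K→Q) − bearing(K→A) = 112.0° ✓; |KQ| = 4.000 ✓; ∠(KQ, QB) = 90.00° ✓; |QB| = 29.60 ✗.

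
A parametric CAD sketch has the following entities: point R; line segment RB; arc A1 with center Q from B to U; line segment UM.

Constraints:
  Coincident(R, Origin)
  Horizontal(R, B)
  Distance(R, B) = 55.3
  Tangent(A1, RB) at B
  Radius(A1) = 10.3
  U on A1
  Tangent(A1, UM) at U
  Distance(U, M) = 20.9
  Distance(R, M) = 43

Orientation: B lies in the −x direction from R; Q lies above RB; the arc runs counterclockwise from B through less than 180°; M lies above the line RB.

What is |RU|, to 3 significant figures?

46.6

Checks: |QU| = 10.30 ✓; ∠(QU, UM) = 90.00° ✓; |UM| = 20.90 ✓; |RM| = 43.00 ✓.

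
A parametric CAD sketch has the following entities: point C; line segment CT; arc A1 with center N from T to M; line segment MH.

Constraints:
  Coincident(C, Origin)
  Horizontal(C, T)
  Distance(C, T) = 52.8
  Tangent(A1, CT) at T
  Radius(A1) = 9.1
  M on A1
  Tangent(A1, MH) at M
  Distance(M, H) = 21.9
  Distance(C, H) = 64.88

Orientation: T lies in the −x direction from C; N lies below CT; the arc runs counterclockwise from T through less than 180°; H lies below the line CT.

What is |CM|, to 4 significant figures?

62.65

C is at the origin; CT is horizontal with |CT| = 52.8 and T on the −x side, so T = (-52.80, 0.000). The tangent condition forces NT to be normal to CT, so N = T + (0, -9.1) = (-52.80, -9.100). Since NM ⟂ MH (tangency), |NH| = √(9.1² + 21.9²) = 23.72 regardless of where M sits on A1. So H lies on both circle(C, 64.88) and circle(N, 23.72); the below-CT intersection is H = (-56.10, -32.58). M is the foot of the tangent from H: M = (-61.61, -11.39).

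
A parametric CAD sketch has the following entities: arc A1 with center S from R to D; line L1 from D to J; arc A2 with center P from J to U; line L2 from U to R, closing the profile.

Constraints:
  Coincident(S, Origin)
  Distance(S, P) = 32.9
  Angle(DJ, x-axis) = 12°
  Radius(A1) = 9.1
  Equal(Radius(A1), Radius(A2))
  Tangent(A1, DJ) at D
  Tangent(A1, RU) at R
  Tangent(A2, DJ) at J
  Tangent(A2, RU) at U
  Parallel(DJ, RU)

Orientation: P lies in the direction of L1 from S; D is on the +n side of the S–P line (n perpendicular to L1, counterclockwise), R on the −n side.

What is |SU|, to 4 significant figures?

34.14

Tangency of A1 to both parallel lines with radius 9.1 puts D and R at S ± 9.1·n: D = (-1.892, 8.901), R = (1.892, -8.901). Equal radii place J and U the same way about P: J = P + 9.1·n = (30.29, 15.74), U = P − 9.1·n = (34.07, -2.061). Then |SU| = |U − S| = 34.14.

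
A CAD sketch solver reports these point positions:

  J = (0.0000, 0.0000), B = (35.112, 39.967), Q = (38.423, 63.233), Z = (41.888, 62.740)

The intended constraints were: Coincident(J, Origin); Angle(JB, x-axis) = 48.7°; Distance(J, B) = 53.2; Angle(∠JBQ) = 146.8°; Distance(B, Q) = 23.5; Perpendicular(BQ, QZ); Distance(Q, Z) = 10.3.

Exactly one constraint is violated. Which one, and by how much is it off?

Distance(Q, Z) = 10.3 — off by 6.80.

J = (0.00, 0.00) ✓; JB at 48.70° ✓; |JB| = 53.20 ✓; ∠JBQ = 146.8° ✓; |BQ| = 23.50 ✓; ∠(BQ, QZ) = 90.00° ✓; |QZ| = 3.500 ✗.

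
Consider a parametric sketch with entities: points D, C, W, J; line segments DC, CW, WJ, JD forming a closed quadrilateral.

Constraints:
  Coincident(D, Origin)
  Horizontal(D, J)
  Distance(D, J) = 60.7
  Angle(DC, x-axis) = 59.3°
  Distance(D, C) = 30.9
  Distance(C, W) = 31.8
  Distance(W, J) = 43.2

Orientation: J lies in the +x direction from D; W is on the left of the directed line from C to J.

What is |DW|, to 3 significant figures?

59.9

D is at the origin; DJ is horizontal with |DJ| = 60.7 and J in +x, so J = (60.7, 0). DC runs at 59.3° with |DC| = 30.9, so C = (15.8, 26.6). W is determined by |CW| = 31.8 and |WJ| = 43.2 together: it lies at the intersection of circle(C, 31.8) and circle(J, 43.2). With |CJ| = 52.2, the foot of the radical line on CJ is 17.9 from C and the perpendicular offset is √(31.8² − 17.9²) = 26.3. Taking the left-of-CJ solution: W = (44.6, 40.1).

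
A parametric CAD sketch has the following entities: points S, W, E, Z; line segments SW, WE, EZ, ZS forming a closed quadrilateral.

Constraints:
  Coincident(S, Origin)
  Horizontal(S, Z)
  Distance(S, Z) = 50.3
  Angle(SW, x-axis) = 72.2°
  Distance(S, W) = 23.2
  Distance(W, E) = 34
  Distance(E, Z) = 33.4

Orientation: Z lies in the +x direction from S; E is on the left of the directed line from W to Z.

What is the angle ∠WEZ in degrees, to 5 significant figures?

92.102°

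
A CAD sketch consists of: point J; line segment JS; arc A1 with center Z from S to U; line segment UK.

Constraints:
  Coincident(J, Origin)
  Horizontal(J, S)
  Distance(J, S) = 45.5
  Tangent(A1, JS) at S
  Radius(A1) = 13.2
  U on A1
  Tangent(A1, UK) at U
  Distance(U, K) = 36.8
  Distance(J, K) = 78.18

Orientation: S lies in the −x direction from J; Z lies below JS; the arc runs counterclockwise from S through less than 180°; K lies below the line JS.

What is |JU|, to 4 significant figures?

59.99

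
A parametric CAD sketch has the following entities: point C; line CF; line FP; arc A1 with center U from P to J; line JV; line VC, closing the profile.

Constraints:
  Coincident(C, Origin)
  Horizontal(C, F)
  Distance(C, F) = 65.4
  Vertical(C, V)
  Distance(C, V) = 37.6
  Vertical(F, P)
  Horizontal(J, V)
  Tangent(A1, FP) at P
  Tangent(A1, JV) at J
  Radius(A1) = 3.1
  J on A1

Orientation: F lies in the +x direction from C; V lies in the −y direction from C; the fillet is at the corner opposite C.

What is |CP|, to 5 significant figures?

73.942

C is at the origin; CF is horizontal with |CF| = 65.4 and F on the +x side, so F = (65.400, 0.0000). CV is vertical with |CV| = 37.6 and V on the −y side, so V = (0.0000, -37.600). The virtual corner opposite C is at (65.400, -37.600). A1 meets FP tangentially, so UP is at right angles to FP and tangency of A1 to JV means the radius UJ is perpendicular to JV, with radius 3.1, so the center U sits 3.1 in from both sides at U = (62.300, -34.500). That places the tangent points at P = (65.400, -34.500) on FP and J = (62.300, -37.600) on JV. Then |CP| = |P − C| = 73.942.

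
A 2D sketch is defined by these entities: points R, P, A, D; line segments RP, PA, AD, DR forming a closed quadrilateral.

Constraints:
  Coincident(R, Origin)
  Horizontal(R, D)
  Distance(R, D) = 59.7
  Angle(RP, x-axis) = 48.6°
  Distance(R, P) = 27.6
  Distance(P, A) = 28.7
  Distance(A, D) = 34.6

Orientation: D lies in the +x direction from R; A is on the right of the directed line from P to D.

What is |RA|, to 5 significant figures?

26.740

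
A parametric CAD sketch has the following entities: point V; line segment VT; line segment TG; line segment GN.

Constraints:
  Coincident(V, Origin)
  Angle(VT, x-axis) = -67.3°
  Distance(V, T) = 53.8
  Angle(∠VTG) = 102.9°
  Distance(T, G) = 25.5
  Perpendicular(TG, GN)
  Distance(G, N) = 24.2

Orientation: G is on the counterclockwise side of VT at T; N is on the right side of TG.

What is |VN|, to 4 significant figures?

85.33

V is at the origin; VT runs at -67.3° with length 53.8, so T = 53.8·(cos -67.3°, sin -67.3°) = (20.76, -49.63). ∠VTG = 102.9°, so TG runs at -67.3° + (180° − 102.9°) = 9.800° from the x-axis; with |TG| = 25.5, G = T + 25.5·(cos 9.800°, sin 9.800°) = (45.89, -45.29). TG is perpendicular to GN; with |GN| = 24.2 on the right of TG, N = G + 24.2·(0.1702, -0.9854) = (50.01, -69.14). Then |VN| = |N − V| = 85.33.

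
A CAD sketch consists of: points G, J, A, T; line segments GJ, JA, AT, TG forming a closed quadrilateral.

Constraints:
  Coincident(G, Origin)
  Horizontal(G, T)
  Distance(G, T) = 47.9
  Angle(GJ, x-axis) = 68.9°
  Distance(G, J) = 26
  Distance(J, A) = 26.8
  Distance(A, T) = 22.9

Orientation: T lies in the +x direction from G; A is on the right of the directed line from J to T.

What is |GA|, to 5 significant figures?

25.282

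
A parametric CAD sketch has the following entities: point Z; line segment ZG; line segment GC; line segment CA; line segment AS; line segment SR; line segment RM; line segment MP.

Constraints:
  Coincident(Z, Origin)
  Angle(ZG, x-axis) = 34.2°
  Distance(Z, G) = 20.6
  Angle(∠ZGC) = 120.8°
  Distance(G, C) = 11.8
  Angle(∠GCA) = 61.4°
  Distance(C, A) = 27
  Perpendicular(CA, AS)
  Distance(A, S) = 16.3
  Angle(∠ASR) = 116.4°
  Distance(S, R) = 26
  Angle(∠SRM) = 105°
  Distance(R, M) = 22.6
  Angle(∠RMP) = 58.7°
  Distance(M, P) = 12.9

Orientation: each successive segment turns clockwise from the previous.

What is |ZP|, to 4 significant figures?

24.89

Z is at the origin; ZG runs at 34.2° with length 20.6, so G = (17.04, 11.58). ∠ZGC = 120.8° gives GC at -25.00° from the x-axis; with |GC| = 11.8, C = (27.73, 6.592). ∠GCA = 61.4° gives CA at -143.6° from the x-axis; with |CA| = 27.0, A = (6.000, -9.430). The perpendicularity gives AS at right angles to CA, so AS runs at 126.4°; with |AS| = 16.3, S = (-3.673, 3.689). ∠ASR = 116.4° gives SR at 62.80° from the x-axis; with |SR| = 26.0, R = (8.212, 26.81). ∠SRM = 105.0° gives RM at -12.20° from the x-axis; with |RM| = 22.6, M = (30.30, 22.04). ∠RMP = 58.7° gives MP at -133.5° from the x-axis; with |MP| = 12.9, P = (21.42, 12.68). Then |ZP| = |P − Z| = 24.89.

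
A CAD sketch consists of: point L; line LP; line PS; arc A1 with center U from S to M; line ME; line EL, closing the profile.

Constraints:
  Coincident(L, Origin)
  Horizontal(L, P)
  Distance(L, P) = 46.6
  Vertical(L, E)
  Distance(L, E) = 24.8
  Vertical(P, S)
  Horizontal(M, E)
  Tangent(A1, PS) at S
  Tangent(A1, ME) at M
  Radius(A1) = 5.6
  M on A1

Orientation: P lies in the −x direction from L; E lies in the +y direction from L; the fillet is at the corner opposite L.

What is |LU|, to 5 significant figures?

45.273

L and E share the same x with |LE| = 24.8 and E on the +y side, so E = (0.0000, 24.800). The virtual corner opposite L is at (-46.600, 24.800). The tangent condition forces US to be normal to PS and the tangent condition forces UM to be normal to ME, with radius 5.6, so the center U sits 5.6 in from both sides at U = (-41.000, 19.200). Then |LU| = |U − L| = 45.273.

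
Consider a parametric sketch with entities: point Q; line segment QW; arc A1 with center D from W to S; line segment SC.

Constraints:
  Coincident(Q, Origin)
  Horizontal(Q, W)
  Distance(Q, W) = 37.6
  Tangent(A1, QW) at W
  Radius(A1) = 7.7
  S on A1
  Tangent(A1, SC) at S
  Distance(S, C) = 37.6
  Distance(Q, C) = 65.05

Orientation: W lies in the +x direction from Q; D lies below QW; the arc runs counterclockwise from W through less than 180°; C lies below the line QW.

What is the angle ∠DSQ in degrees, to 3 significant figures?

134°

Q is at the origin; QW is horizontal with |QW| = 37.6 and W on the +x side, so W = (37.6, 0.00). The tangent condition forces DW to be normal to QW, so D = W + (0, -7.7) = (37.6, -7.70). Since DS ⟂ SC (tangency), |DC| = √(7.7² + 37.6²) = 38.4 regardless of where S sits on A1. So C lies on both circle(Q, 65.05) and circle(D, 38.4); the below-QW intersection is C = (47.1, -44.9). S is the foot of the tangent from C: S = (30.7, -11.1).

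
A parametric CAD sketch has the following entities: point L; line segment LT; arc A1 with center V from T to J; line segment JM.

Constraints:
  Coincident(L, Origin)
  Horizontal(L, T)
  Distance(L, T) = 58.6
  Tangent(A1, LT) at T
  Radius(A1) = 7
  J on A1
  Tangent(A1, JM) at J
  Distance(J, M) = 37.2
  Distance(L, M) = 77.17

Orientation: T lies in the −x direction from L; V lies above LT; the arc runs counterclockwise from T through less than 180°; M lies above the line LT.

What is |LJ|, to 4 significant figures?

52.70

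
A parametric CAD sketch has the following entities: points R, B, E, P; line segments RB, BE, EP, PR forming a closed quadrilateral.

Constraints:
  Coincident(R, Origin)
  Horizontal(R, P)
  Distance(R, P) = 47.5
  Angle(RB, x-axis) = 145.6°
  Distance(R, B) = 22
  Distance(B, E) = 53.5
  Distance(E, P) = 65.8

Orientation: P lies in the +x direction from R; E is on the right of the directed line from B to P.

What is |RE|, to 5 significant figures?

39.801

Checks: |BE| = 53.50 ✓; |EP| = 65.80 ✓.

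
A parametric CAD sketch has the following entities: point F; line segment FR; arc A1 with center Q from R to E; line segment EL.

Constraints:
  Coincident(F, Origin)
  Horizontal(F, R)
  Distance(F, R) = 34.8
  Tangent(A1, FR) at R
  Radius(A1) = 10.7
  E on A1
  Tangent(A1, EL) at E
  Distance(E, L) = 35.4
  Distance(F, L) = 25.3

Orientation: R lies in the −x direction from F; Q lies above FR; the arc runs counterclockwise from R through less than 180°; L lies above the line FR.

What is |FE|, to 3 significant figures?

28.0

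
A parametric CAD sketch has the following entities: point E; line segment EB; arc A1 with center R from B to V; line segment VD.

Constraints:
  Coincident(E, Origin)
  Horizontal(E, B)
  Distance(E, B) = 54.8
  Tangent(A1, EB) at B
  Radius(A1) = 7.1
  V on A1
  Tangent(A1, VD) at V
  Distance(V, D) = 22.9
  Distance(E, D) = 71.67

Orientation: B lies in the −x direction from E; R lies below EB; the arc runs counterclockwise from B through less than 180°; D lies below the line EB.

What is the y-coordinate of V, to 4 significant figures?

-5.856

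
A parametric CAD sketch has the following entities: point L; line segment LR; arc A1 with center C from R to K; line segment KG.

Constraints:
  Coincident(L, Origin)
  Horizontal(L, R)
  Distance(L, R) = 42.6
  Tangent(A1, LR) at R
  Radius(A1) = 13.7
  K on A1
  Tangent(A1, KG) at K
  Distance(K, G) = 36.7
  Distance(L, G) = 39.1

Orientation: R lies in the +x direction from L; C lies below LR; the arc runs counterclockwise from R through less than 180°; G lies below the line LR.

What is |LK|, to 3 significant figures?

31.7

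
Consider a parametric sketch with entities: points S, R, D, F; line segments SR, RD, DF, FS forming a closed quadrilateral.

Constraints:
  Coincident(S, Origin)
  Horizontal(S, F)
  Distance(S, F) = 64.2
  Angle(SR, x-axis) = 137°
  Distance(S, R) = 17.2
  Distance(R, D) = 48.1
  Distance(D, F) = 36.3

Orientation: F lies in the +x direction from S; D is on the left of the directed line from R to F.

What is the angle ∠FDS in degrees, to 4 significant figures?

113.3°

S is at the origin; SF is horizontal with |SF| = 64.2 and F in +x, so F = (64.2, 0). SR runs at 137.0° with |SR| = 17.2, so R = (-12.58, 11.73). D is determined by |RD| = 48.1 and |DF| = 36.3 together: it lies at the intersection of circle(R, 48.1) and circle(F, 36.3). With |RF| = 77.67, the foot of the radical line on RF is 45.25 from R and the perpendicular offset is √(48.1² − 45.25²) = 16.32. Taking the left-of-RF solution: D = (34.61, 21.03).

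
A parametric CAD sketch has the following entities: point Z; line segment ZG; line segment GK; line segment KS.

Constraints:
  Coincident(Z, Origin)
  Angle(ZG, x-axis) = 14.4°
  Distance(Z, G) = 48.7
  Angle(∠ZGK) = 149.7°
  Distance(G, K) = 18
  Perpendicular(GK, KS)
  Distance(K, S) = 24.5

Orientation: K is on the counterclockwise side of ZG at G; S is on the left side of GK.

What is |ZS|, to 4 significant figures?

60.05

Z is at the origin; ZG runs at 14.4° with length 48.7, so G = 48.7·(cos 14.4°, sin 14.4°) = (47.17, 12.11). ∠ZGK = 149.7°, so GK runs at 14.4° + (180° − 149.7°) = 44.70° from the x-axis; with |GK| = 18.0, K = G + 18.0·(cos 44.70°, sin 44.70°) = (59.96, 24.77). GK is perpendicular to KS; with |KS| = 24.5 on the left of GK, S = K + 24.5·(-0.7034, 0.7108) = (42.73, 42.19). Then |ZS| = |S − Z| = 60.05.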